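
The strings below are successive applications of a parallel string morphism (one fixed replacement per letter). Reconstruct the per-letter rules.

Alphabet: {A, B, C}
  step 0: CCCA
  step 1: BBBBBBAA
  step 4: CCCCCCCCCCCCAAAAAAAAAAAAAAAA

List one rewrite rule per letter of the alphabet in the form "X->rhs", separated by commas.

  step 0 ⇒ step 1: CCCA ⇒ BB·BB·BB·AA
    A ↦ AA
    C ↦ BB
    B ↦ C  (constrained at step 1)

A->AA, B->C, C->BB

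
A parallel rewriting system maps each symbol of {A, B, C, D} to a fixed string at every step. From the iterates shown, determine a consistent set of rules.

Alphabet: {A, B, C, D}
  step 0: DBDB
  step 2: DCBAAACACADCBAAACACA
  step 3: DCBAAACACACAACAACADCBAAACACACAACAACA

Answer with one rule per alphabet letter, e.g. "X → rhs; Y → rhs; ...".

A->CA, B->AA, C->A, D->DCB

  step 2 ⇒ step 3: DCBAAACACADCBAAACACA ⇒ DCB·A·AA·CA·CA·CA·A·CA·A·CA·DCB·A·AA·CA·CA·CA·A·CA·A·CA
    A ↦ CA
    B ↦ AA
    C ↦ A
    D ↦ DCB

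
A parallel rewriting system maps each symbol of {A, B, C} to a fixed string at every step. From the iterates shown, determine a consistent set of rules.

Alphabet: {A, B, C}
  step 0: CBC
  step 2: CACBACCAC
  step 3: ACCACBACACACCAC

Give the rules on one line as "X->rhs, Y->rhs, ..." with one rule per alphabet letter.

  step 2 ⇒ step 3: CACBACCAC ⇒ AC·C·AC·BA·C·AC·AC·C·AC
    A ↦ C
    B ↦ BA
    C ↦ AC

A->C, B->BA, C->AC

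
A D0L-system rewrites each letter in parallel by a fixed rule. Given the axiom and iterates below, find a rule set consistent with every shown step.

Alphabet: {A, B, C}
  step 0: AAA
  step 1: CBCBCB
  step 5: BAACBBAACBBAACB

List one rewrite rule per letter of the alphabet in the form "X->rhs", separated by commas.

A->CB, B->A, C->B

  step 0 ⇒ step 1: AAA ⇒ CB·CB·CB
    A ↦ CB
    B ↦ A  (constrained at step 1)
    C ↦ B  (constrained at step 1)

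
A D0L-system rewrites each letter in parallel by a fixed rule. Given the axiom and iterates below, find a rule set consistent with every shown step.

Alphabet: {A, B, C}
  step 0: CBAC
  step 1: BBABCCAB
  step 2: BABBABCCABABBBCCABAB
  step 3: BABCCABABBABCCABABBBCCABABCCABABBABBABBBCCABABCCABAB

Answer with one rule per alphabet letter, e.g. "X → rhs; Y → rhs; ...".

A->CCA, B->BAB, C->B

  step 2 ⇒ step 3: BABBABCCABABBBCCABAB ⇒ BAB·CCA·BAB·BAB·CCA·BAB·B·B·CCA·BAB·CCA·BAB·BAB·BAB·B·B·CCA·BAB·CCA·BAB
    A ↦ CCA
    B ↦ BAB
    C ↦ B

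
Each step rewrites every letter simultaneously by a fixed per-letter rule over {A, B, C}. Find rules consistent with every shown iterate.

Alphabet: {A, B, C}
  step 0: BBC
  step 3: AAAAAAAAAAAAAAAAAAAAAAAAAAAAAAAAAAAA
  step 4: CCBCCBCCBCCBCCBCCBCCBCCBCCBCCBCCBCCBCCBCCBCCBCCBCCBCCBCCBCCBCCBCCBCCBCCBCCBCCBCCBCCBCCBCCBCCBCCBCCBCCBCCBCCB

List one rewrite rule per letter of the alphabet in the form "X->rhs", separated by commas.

A->CCB, B->AA, C->AA

  step 3 ⇒ step 4: AAAAAAAAAAAAAAAAAAAAAAAAAAAAAAAAAAAA ⇒ CCB·CCB·CCB·CCB·CCB·CCB·CCB·CCB·CCB·CCB·CCB·CCB·CCB·CCB·CCB·CCB·CCB·CCB·CCB·CCB·CCB·CCB·CCB·CCB·CCB·CCB·CCB·CCB·CCB·CCB·CCB·CCB·CCB·CCB·CCB·CCB
    A ↦ CCB
    B ↦ AA  (constrained at step 0)
    C ↦ AA  (constrained at step 0)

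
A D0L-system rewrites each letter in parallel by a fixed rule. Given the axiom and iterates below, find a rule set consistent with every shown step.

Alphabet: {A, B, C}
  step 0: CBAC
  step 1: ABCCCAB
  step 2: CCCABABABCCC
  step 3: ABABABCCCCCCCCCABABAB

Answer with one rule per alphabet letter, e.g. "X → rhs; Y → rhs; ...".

A->C, B->CC, C->AB

  step 2 ⇒ step 3: CCCABABABCCC ⇒ AB·AB·AB·C·CC·C·CC·C·CC·AB·AB·AB
    A ↦ C
    B ↦ CC
    C ↦ AB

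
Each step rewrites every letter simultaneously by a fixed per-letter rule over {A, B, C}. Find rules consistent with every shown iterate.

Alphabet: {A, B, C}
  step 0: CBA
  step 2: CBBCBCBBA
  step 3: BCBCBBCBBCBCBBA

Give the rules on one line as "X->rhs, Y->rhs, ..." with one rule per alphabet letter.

A->BA, B->CB, C->B

  step 2 ⇒ step 3: CBBCBCBBA ⇒ B·CB·CB·B·CB·B·CB·CB·BA
    A ↦ BA
    B ↦ CB
    C ↦ B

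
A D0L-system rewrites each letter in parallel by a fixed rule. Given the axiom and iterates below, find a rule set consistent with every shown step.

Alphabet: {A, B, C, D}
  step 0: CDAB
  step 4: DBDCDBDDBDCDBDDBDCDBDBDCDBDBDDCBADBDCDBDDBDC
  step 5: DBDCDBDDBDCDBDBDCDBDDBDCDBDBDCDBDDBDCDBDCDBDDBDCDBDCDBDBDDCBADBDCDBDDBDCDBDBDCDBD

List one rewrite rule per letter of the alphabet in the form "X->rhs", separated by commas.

A->BA, B->DC, C->D, D->DB

  step 4 ⇒ step 5: DBDCDBDDBDCDBDDBDCDBDBDCDBDBDDCBADBDCDBDDBDC ⇒ DB·DC·DB·D·DB·DC·DB·DB·DC·DB·D·DB·DC·DB·DB·DC·DB·D·DB·DC·DB·DC·DB·D·DB·DC·DB·DC·DB·DB·D·DC·BA·DB·DC·DB·D·DB·DC·DB·DB·DC·DB·D
    A ↦ BA
    B ↦ DC
    C ↦ D
    D ↦ DB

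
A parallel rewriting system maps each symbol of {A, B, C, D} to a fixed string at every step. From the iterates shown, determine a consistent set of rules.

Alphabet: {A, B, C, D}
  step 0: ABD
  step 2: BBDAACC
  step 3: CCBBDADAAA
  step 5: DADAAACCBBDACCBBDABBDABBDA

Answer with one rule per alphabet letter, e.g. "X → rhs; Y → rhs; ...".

  step 2 ⇒ step 3: BBDAACC ⇒ C·C·BB·DA·DA·A·A
    A ↦ DA
    B ↦ C
    C ↦ A
    D ↦ BB

A->DA, B->C, C->A, D->BB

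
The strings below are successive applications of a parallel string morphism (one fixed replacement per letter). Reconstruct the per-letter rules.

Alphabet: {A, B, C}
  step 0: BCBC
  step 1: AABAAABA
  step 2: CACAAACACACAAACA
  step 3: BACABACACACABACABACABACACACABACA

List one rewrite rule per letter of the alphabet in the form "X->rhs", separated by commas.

A->CA, B->AA, C->BA

  step 2 ⇒ step 3: CACAAACACACAAACA ⇒ BA·CA·BA·CA·CA·CA·BA·CA·BA·CA·BA·CA·CA·CA·BA·CA
    A ↦ CA
    C ↦ BA
  step 0 ⇒ step 1: BCBC ⇒ AA·BA·AA·BA
    B ↦ AA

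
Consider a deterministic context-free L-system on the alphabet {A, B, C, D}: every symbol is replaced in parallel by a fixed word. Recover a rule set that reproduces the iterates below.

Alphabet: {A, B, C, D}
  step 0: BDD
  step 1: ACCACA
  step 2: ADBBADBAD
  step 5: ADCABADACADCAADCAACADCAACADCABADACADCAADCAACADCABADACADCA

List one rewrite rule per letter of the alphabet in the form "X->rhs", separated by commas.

A->AD, B->AC, C->B, D->CA

  step 1 ⇒ step 2: ACCACA ⇒ AD·B·B·AD·B·AD
    A ↦ AD
    C ↦ B
  step 0 ⇒ step 1: BDD ⇒ AC·CA·CA
    B ↦ AC
  step 0 ⇒ step 1: BDD ⇒ AC·CA·CA
    D ↦ CA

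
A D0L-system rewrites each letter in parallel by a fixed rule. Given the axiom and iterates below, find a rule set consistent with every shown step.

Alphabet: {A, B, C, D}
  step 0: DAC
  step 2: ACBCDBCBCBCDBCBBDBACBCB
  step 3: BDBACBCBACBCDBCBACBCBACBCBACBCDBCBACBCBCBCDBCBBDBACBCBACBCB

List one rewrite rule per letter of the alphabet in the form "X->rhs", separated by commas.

A->BDB, B->CB, C->ACB, D->CDB

  step 2 ⇒ step 3: ACBCDBCBCBCDBCBBDBACBCB ⇒ BDB·ACB·CB·ACB·CDB·CB·ACB·CB·ACB·CB·ACB·CDB·CB·ACB·CB·CB·CDB·CB·BDB·ACB·CB·ACB·CB
    A ↦ BDB
    B ↦ CB
    C ↦ ACB
    D ↦ CDB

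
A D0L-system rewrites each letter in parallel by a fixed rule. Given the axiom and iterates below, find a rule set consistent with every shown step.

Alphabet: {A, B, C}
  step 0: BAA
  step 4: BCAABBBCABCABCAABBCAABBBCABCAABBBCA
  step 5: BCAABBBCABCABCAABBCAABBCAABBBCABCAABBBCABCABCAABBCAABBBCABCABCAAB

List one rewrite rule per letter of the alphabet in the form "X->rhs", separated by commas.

  step 4 ⇒ step 5: BCAABBBCABCABCAABBCAABBBCABCAABBBCA ⇒ BCA·A·B·B·BCA·BCA·BCA·A·B·BCA·A·B·BCA·A·B·B·BCA·BCA·A·B·B·BCA·BCA·BCA·A·B·BCA·A·B·B·BCA·BCA·BCA·A·B
    A ↦ B
    B ↦ BCA
    C ↦ A

A->B, B->BCA, C->A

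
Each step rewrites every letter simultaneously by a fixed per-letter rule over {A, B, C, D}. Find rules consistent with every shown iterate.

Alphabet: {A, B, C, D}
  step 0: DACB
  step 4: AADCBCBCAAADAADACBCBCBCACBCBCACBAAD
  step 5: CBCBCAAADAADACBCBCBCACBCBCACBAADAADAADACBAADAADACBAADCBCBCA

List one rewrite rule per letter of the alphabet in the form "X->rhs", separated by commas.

A->CB, B->AD, C->A, D->CA

  step 4 ⇒ step 5: AADCBCBCAAADAADACBCBCBCACBCBCACBAAD ⇒ CB·CB·CA·A·AD·A·AD·A·CB·CB·CB·CA·CB·CB·CA·CB·A·AD·A·AD·A·AD·A·CB·A·AD·A·AD·A·CB·A·AD·CB·CB·CA
    A ↦ CB
    B ↦ AD
    C ↦ A
    D ↦ CA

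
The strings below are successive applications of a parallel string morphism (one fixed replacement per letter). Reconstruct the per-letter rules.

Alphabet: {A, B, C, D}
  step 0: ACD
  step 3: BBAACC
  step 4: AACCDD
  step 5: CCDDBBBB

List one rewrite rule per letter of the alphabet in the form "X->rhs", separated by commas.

A->C, B->A, C->D, D->BB

  step 4 ⇒ step 5: AACCDD ⇒ C·C·D·D·BB·BB
    A ↦ C
    C ↦ D
    D ↦ BB
  step 3 ⇒ step 4: BBAACC ⇒ A·A·C·C·D·D
    B ↦ A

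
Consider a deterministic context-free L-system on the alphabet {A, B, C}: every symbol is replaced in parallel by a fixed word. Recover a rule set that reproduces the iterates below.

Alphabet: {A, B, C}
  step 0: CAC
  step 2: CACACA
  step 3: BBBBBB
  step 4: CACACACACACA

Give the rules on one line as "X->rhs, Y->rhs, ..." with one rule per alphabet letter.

  step 3 ⇒ step 4: BBBBBB ⇒ CA·CA·CA·CA·CA·CA
    B ↦ CA
  step 2 ⇒ step 3: CACACA ⇒ B·B·B·B·B·B
    A ↦ B
  step 2 ⇒ step 3: CACACA ⇒ B·B·B·B·B·B
    C ↦ B

A->B, B->CA, C->B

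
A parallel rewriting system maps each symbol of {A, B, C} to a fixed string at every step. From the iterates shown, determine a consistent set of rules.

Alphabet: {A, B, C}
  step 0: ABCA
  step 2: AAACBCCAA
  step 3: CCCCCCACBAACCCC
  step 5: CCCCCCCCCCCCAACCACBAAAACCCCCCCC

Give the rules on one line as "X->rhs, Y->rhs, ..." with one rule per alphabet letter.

  step 2 ⇒ step 3: AAACBCCAA ⇒ CC·CC·CC·A·CB·A·A·CC·CC
    A ↦ CC
    B ↦ CB
    C ↦ A

A->CC, B->CB, C->A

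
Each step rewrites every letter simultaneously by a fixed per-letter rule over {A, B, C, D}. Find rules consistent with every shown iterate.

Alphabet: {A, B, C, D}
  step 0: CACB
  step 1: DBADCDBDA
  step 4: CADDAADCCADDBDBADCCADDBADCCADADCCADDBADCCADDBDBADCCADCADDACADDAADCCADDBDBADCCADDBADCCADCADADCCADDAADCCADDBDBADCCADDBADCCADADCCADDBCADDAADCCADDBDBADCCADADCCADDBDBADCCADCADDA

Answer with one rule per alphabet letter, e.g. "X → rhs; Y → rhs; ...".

  step 0 ⇒ step 1: CACB ⇒ DB·ADC·DB·DA
    A ↦ ADC
    B ↦ DA
    C ↦ DB
    D ↦ CAD  (constrained at step 1)

A->ADC, B->DA, C->DB, D->CAD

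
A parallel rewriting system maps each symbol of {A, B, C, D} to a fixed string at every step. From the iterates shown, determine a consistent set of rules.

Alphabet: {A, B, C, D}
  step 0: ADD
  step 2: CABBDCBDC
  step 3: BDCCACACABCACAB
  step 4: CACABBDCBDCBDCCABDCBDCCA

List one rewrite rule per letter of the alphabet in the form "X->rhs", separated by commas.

  step 3 ⇒ step 4: BDCCACACABCACAB ⇒ CA·CA·B·B·DC·B·DC·B·DC·CA·B·DC·B·DC·CA
    A ↦ DC
    B ↦ CA
    C ↦ B
    D ↦ CA

A->DC, B->CA, C->B, D->CA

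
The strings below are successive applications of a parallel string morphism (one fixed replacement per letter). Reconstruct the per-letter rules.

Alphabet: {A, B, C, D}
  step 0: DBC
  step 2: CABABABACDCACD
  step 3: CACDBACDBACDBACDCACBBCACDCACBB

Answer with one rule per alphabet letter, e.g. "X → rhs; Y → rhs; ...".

  step 2 ⇒ step 3: CABABABACDCACD ⇒ CA·CD·BA·CD·BA·CD·BA·CD·CA·CBB·CA·CD·CA·CBB
    A ↦ CD
    B ↦ BA
    C ↦ CA
    D ↦ CBB

A->CD, B->BA, C->CA, D->CBB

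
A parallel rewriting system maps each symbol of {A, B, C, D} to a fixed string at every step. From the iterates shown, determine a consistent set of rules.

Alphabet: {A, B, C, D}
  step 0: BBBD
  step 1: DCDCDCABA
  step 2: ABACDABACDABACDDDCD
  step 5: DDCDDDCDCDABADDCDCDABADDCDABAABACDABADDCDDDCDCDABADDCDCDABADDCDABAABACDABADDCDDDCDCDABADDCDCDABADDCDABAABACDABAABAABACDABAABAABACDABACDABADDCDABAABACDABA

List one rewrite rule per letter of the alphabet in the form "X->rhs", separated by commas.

A->D, B->DC, C->CD, D->ABA

  step 1 ⇒ step 2: DCDCDCABA ⇒ ABA·CD·ABA·CD·ABA·CD·D·DC·D
    A ↦ D
    B ↦ DC
    C ↦ CD
    D ↦ ABA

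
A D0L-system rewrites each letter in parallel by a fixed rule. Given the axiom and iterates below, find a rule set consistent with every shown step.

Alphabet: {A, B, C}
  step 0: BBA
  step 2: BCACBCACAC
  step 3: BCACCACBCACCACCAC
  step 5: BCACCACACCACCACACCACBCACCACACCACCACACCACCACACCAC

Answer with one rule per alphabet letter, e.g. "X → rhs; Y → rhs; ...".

  step 2 ⇒ step 3: BCACBCACAC ⇒ BC·AC·C·AC·BC·AC·C·AC·C·AC
    A ↦ C
    B ↦ BC
    C ↦ AC

A->C, B->BC, C->AC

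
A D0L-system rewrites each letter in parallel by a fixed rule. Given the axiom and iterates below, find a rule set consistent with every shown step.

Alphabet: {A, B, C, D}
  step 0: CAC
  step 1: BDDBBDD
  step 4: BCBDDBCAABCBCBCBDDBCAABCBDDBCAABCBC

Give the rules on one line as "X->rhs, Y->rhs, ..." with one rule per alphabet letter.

  step 0 ⇒ step 1: CAC ⇒ BDD·B·BDD
    A ↦ B
    C ↦ BDD
    B ↦ BC  (constrained at step 1)
    D ↦ A  (constrained at step 1)

A->B, B->BC, C->BDD, D->A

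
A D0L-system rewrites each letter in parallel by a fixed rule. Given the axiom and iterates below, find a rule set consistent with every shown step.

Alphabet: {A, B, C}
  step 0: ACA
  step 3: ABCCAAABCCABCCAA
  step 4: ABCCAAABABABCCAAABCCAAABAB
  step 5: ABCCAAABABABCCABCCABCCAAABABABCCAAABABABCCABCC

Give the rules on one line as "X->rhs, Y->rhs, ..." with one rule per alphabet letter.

  step 4 ⇒ step 5: ABCCAAABABABCCAAABCCAAABAB ⇒ AB·CC·A·A·AB·AB·AB·CC·AB·CC·AB·CC·A·A·AB·AB·AB·CC·A·A·AB·AB·AB·CC·AB·CC
    A ↦ AB
    B ↦ CC
    C ↦ A

A->AB, B->CC, C->A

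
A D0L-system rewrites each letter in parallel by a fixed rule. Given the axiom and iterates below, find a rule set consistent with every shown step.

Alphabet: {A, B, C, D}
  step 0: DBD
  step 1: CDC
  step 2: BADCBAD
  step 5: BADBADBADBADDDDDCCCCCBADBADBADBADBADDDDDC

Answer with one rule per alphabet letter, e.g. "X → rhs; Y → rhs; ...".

A->DDD, B->D, C->BAD, D->C

  step 1 ⇒ step 2: CDC ⇒ BAD·C·BAD
    C ↦ BAD
    D ↦ C
    A ↦ DDD  (constrained at step 2)
  step 0 ⇒ step 1: DBD ⇒ C·D·C
    B ↦ D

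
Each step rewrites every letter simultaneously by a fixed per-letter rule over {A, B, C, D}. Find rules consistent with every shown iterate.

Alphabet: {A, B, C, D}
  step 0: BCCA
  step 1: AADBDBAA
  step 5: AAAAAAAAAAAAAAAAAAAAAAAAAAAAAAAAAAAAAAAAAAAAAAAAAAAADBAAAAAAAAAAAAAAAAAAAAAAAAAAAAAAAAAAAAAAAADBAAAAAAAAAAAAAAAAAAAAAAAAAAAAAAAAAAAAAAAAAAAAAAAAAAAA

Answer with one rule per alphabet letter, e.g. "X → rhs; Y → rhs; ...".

A->AA, B->AA, C->DB, D->AAC

  step 0 ⇒ step 1: BCCA ⇒ AA·DB·DB·AA
    A ↦ AA
    B ↦ AA
    C ↦ DB
    D ↦ AAC  (constrained at step 1)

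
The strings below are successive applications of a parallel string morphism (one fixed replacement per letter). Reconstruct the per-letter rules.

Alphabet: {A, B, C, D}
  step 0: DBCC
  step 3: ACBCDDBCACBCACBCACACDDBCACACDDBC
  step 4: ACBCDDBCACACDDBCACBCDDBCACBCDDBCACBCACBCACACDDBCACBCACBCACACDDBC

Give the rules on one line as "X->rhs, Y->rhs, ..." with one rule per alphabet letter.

  step 3 ⇒ step 4: ACBCDDBCACBCACBCACACDDBCACACDDBC ⇒ AC·BC·DD·BC·AC·AC·DD·BC·AC·BC·DD·BC·AC·BC·DD·BC·AC·BC·AC·BC·AC·AC·DD·BC·AC·BC·AC·BC·AC·AC·DD·BC
    A ↦ AC
    B ↦ DD
    C ↦ BC
    D ↦ AC

A->AC, B->DD, C->BC, D->AC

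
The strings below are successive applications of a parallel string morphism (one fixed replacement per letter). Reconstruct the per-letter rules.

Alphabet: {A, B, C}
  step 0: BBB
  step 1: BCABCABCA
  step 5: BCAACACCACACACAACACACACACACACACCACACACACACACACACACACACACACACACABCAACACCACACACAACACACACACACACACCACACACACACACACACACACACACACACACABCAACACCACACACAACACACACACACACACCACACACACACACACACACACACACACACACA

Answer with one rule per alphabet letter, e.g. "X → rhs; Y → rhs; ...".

  step 0 ⇒ step 1: BBB ⇒ BCA·BCA·BCA
    B ↦ BCA
    A ↦ C  (constrained at step 1)
    C ↦ ACA  (constrained at step 1)

A->C, B->BCA, C->ACA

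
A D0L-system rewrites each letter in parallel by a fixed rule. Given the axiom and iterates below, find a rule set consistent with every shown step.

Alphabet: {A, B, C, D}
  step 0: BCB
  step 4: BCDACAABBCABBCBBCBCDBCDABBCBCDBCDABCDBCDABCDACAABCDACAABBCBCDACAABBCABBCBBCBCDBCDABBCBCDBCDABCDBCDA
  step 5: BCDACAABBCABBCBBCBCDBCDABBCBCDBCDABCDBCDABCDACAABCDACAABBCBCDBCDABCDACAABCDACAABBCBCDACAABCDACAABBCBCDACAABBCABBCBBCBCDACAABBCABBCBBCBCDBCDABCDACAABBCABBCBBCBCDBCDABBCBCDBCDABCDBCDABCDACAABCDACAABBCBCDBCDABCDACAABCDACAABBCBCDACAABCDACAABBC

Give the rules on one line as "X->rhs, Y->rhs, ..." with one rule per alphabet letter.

A->BBC, B->BCD, C->A, D->CAA

  step 4 ⇒ step 5: BCDACAABBCABBCBBCBCDBCDABBCBCDBCDABCDBCDABCDACAABCDACAABBCBCDACAABBCABBCBBCBCDBCDABBCBCDBCDABCDBCDA ⇒ BCD·A·CAA·BBC·A·BBC·BBC·BCD·BCD·A·BBC·BCD·BCD·A·BCD·BCD·A·BCD·A·CAA·BCD·A·CAA·BBC·BCD·BCD·A·BCD·A·CAA·BCD·A·CAA·BBC·BCD·A·CAA·BCD·A·CAA·BBC·BCD·A·CAA·BBC·A·BBC·BBC·BCD·A·CAA·BBC·A·BBC·BBC·BCD·BCD·A·BCD·A·CAA·BBC·A·BBC·BBC·BCD·BCD·A·BBC·BCD·BCD·A·BCD·BCD·A·BCD·A·CAA·BCD·A·CAA·BBC·BCD·BCD·A·BCD·A·CAA·BCD·A·CAA·BBC·BCD·A·CAA·BCD·A·CAA·BBC
    A ↦ BBC
    B ↦ BCD
    C ↦ A
    D ↦ CAA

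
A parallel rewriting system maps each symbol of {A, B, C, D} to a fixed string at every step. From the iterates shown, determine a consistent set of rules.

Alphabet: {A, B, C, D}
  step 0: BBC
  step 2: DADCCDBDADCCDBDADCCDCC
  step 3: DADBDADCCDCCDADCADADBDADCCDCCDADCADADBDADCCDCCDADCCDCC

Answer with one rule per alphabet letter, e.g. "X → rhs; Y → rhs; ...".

A->DB, B->DCA, C->DCC, D->DA

  step 2 ⇒ step 3: DADCCDBDADCCDBDADCCDCC ⇒ DA·DB·DA·DCC·DCC·DA·DCA·DA·DB·DA·DCC·DCC·DA·DCA·DA·DB·DA·DCC·DCC·DA·DCC·DCC
    A ↦ DB
    B ↦ DCA
    C ↦ DCC
    D ↦ DA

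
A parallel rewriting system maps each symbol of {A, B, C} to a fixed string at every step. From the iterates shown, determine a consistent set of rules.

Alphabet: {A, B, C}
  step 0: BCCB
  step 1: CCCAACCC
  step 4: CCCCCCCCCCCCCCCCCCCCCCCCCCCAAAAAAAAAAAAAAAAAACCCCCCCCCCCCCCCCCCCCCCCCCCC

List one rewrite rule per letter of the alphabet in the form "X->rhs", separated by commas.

  step 0 ⇒ step 1: BCCB ⇒ CCC·A·A·CCC
    B ↦ CCC
    C ↦ A
    A ↦ BBB  (constrained at step 1)

A->BBB, B->CCC, C->A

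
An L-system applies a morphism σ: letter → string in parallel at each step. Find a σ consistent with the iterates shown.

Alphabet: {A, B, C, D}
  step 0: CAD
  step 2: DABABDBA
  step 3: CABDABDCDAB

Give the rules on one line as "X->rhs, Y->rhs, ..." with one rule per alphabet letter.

A->AB, B->D, C->BA, D->C

  step 2 ⇒ step 3: DABABDBA ⇒ C·AB·D·AB·D·C·D·AB
    A ↦ AB
    B ↦ D
    D ↦ C
    C ↦ BA  (constrained at step 0)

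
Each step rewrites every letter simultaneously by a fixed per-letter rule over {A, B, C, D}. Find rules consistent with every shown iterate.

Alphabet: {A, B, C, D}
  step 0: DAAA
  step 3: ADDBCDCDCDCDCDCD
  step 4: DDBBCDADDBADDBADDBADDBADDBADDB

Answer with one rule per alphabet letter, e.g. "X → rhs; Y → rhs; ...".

  step 3 ⇒ step 4: ADDBCDCDCDCDCDCD ⇒ DD·B·B·CD·ADD·B·ADD·B·ADD·B·ADD·B·ADD·B·ADD·B
    A ↦ DD
    B ↦ CD
    C ↦ ADD
    D ↦ B

A->DD, B->CD, C->ADD, D->B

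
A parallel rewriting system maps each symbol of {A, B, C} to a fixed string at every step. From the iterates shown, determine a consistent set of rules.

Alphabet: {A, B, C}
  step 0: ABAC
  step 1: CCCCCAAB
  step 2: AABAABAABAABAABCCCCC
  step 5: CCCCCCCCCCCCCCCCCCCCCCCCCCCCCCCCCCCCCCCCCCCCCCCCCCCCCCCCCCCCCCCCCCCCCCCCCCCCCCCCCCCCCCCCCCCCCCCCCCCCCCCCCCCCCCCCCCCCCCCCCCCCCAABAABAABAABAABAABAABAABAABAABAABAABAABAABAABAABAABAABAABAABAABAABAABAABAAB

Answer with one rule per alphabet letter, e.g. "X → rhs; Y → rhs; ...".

  step 1 ⇒ step 2: CCCCCAAB ⇒ AAB·AAB·AAB·AAB·AAB·CC·CC·C
    A ↦ CC
    B ↦ C
    C ↦ AAB

A->CC, B->C, C->AAB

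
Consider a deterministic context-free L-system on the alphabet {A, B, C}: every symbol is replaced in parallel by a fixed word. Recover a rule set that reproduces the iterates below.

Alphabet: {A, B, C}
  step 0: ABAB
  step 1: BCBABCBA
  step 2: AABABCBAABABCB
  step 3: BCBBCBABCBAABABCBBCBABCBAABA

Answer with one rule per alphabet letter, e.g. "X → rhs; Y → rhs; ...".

  step 2 ⇒ step 3: AABABCBAABABCB ⇒ BCB·BCB·A·BCB·A·AB·A·BCB·BCB·A·BCB·A·AB·A
    A ↦ BCB
    B ↦ A
    C ↦ AB

A->BCB, B->A, C->AB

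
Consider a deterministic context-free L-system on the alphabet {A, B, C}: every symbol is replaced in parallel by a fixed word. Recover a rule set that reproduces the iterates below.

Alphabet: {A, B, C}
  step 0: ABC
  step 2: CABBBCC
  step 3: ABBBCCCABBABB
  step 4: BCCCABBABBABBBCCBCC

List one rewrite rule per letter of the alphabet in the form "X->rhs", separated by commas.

  step 3 ⇒ step 4: ABBBCCCABBABB ⇒ B·C·C·C·ABB·ABB·ABB·B·C·C·B·C·C
    A ↦ B
    B ↦ C
    C ↦ ABB

A->B, B->C, C->ABB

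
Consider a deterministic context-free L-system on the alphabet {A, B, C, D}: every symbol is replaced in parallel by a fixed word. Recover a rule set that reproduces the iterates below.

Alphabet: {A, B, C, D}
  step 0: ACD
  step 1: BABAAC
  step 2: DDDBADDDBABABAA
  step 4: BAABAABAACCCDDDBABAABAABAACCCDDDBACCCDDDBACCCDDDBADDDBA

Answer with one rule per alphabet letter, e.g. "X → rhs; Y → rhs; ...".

  step 1 ⇒ step 2: BABAAC ⇒ DDD·BA·DDD·BA·BA·BAA
    A ↦ BA
    B ↦ DDD
    C ↦ BAA
  step 0 ⇒ step 1: ACD ⇒ BA·BAA·C
    D ↦ C

A->BA, B->DDD, C->BAA, D->C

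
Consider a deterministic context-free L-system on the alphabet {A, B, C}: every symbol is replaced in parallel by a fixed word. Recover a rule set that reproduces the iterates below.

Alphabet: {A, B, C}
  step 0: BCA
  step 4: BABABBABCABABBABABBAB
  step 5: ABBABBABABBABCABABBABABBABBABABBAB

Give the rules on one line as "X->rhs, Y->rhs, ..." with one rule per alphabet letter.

  step 4 ⇒ step 5: BABABBABCABABBABABBAB ⇒ AB·B·AB·B·AB·AB·B·AB·CA·B·AB·B·AB·AB·B·AB·B·AB·AB·B·AB
    A ↦ B
    B ↦ AB
    C ↦ CA

A->B, B->AB, C->CA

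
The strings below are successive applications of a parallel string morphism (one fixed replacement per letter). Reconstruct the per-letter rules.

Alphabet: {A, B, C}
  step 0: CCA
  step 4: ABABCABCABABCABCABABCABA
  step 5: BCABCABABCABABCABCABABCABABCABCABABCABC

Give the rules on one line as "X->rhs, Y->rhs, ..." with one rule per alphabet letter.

A->BC, B->A, C->BA

  step 4 ⇒ step 5: ABABCABCABABCABCABABCABA ⇒ BC·A·BC·A·BA·BC·A·BA·BC·A·BC·A·BA·BC·A·BA·BC·A·BC·A·BA·BC·A·BC
    A ↦ BC
    B ↦ A
    C ↦ BA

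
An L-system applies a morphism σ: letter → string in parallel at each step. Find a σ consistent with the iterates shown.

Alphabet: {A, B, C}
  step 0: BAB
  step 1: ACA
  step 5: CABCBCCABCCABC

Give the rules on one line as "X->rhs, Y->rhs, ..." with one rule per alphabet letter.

A->C, B->A, C->BC

  step 0 ⇒ step 1: BAB ⇒ A·C·A
    A ↦ C
    B ↦ A
    C ↦ BC  (constrained at step 1)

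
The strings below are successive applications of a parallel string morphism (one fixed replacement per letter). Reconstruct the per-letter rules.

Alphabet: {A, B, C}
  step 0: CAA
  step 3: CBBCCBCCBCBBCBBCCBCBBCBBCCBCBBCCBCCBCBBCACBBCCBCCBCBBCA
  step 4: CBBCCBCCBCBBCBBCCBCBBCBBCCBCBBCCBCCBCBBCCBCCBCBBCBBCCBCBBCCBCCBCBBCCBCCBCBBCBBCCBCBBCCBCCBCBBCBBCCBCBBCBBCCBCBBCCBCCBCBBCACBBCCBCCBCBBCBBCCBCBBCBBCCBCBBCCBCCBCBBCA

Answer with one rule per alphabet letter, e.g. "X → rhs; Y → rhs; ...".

  step 3 ⇒ step 4: CBBCCBCCBCBBCBBCCBCBBCBBCCBCBBCCBCCBCBBCACBBCCBCCBCBBCA ⇒ CBB·CCB·CCB·CBB·CBB·CCB·CBB·CBB·CCB·CBB·CCB·CCB·CBB·CCB·CCB·CBB·CBB·CCB·CBB·CCB·CCB·CBB·CCB·CCB·CBB·CBB·CCB·CBB·CCB·CCB·CBB·CBB·CCB·CBB·CBB·CCB·CBB·CCB·CCB·CBB·CA·CBB·CCB·CCB·CBB·CBB·CCB·CBB·CBB·CCB·CBB·CCB·CCB·CBB·CA
    A ↦ CA
    B ↦ CCB
    C ↦ CBB

A->CA, B->CCB, C->CBB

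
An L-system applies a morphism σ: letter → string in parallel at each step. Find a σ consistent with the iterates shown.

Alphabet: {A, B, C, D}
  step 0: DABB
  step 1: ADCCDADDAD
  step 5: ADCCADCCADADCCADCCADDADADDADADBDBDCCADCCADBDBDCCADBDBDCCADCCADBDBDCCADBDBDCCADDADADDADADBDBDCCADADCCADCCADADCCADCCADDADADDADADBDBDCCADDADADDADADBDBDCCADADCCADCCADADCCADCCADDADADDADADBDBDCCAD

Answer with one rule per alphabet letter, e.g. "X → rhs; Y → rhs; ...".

A->CC, B->DAD, C->BD, D->AD

  step 0 ⇒ step 1: DABB ⇒ AD·CC·DAD·DAD
    A ↦ CC
    B ↦ DAD
    D ↦ AD
    C ↦ BD  (constrained at step 1)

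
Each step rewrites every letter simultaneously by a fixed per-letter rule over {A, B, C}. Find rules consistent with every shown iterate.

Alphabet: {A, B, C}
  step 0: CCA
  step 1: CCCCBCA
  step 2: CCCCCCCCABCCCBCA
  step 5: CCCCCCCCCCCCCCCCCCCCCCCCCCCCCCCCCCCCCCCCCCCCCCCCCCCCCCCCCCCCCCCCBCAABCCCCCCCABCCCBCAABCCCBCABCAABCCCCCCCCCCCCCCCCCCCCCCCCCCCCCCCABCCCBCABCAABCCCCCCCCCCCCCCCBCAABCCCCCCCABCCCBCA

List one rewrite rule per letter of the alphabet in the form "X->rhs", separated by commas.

A->BCA, B->ABC, C->CC

  step 1 ⇒ step 2: CCCCBCA ⇒ CC·CC·CC·CC·ABC·CC·BCA
    A ↦ BCA
    B ↦ ABC
    C ↦ CC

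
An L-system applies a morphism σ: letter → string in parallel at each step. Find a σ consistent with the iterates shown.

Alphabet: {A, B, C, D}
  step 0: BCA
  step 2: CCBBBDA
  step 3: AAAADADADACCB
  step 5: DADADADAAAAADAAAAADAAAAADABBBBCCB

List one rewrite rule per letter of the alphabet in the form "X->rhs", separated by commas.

  step 2 ⇒ step 3: CCBBBDA ⇒ AA·AA·DA·DA·DA·CC·B
    A ↦ B
    B ↦ DA
    C ↦ AA
    D ↦ CC

A->B, B->DA, C->AA, D->CC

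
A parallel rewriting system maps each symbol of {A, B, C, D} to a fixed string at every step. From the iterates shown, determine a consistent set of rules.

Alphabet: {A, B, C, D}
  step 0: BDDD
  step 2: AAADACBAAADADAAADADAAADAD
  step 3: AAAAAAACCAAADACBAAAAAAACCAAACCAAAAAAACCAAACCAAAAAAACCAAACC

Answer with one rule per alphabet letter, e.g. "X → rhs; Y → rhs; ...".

A->AA, B->ACB, C->AD, D->ACC

  step 2 ⇒ step 3: AAADACBAAADADAAADADAAADAD ⇒ AA·AA·AA·ACC·AA·AD·ACB·AA·AA·AA·ACC·AA·ACC·AA·AA·AA·ACC·AA·ACC·AA·AA·AA·ACC·AA·ACC
    A ↦ AA
    B ↦ ACB
    C ↦ AD
    D ↦ ACC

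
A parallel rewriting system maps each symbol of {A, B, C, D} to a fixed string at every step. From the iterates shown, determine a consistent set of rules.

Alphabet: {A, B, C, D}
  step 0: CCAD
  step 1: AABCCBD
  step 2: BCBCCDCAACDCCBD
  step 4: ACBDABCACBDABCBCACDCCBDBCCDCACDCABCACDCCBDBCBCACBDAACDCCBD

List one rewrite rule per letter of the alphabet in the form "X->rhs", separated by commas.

A->BC, B->CDC, C->A, D->CBD

  step 1 ⇒ step 2: AABCCBD ⇒ BC·BC·CDC·A·A·CDC·CBD
    A ↦ BC
    B ↦ CDC
    C ↦ A
    D ↦ CBD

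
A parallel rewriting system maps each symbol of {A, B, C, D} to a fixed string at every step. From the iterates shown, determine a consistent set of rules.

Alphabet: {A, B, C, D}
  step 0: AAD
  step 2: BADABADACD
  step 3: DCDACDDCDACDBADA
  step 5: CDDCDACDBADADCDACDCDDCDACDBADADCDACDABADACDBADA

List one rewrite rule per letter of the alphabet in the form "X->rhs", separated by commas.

A->CD, B->D, C->BAD, D->A

  step 2 ⇒ step 3: BADABADACD ⇒ D·CD·A·CD·D·CD·A·CD·BAD·A
    A ↦ CD
    B ↦ D
    C ↦ BAD
    D ↦ A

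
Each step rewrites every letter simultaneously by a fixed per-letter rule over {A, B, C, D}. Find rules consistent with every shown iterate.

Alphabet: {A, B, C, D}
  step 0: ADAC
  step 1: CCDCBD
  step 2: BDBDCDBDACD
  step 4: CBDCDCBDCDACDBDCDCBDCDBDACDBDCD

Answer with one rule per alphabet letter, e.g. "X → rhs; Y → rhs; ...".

A->C, B->A, C->BD, D->CD

  step 1 ⇒ step 2: CCDCBD ⇒ BD·BD·CD·BD·A·CD
    B ↦ A
    C ↦ BD
    D ↦ CD
  step 0 ⇒ step 1: ADAC ⇒ C·CD·C·BD
    A ↦ C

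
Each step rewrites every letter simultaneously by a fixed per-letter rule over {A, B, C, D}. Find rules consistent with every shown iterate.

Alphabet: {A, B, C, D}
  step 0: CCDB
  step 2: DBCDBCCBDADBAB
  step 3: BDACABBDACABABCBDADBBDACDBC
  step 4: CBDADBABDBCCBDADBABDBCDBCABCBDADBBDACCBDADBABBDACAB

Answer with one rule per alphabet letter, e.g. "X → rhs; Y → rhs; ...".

A->DB, B->C, C->AB, D->BDA

  step 3 ⇒ step 4: BDACABBDACABABCBDADBBDACDBC ⇒ C·BDA·DB·AB·DB·C·C·BDA·DB·AB·DB·C·DB·C·AB·C·BDA·DB·BDA·C·C·BDA·DB·AB·BDA·C·AB
    A ↦ DB
    B ↦ C
    C ↦ AB
    D ↦ BDA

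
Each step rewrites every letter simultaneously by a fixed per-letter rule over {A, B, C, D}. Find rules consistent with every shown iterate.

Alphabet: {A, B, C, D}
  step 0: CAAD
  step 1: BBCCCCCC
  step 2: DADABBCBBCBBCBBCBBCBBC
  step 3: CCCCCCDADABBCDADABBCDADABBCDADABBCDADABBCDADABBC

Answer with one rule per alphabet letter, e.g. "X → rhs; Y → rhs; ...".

  step 2 ⇒ step 3: DADABBCBBCBBCBBCBBCBBC ⇒ C·CC·C·CC·DA·DA·BBC·DA·DA·BBC·DA·DA·BBC·DA·DA·BBC·DA·DA·BBC·DA·DA·BBC
    A ↦ CC
    B ↦ DA
    C ↦ BBC
    D ↦ C

A->CC, B->DA, C->BBC, D->C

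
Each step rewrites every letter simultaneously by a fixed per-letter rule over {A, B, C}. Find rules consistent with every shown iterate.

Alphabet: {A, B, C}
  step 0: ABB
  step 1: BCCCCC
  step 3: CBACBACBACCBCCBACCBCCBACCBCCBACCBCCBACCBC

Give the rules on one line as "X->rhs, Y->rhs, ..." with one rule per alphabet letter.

A->BC, B->CC, C->CBA

  step 0 ⇒ step 1: ABB ⇒ BC·CC·CC
    A ↦ BC
    B ↦ CC
    C ↦ CBA  (constrained at step 1)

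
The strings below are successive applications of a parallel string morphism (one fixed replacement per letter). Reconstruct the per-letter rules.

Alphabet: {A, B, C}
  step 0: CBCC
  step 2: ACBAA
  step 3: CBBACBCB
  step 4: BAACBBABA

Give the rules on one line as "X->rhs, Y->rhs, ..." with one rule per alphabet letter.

  step 3 ⇒ step 4: CBBACBCB ⇒ B·A·A·CB·B·A·B·A
    A ↦ CB
    B ↦ A
    C ↦ B

A->CB, B->A, C->B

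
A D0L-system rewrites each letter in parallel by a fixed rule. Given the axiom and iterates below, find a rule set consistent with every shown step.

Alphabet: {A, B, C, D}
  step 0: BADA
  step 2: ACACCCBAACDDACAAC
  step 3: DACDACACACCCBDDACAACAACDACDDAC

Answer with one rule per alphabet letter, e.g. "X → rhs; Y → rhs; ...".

  step 2 ⇒ step 3: ACACCCBAACDDACAAC ⇒ D·AC·D·AC·AC·AC·CCB·D·D·AC·AAC·AAC·D·AC·D·D·AC
    A ↦ D
    B ↦ CCB
    C ↦ AC
    D ↦ AAC

A->D, B->CCB, C->AC, D->AAC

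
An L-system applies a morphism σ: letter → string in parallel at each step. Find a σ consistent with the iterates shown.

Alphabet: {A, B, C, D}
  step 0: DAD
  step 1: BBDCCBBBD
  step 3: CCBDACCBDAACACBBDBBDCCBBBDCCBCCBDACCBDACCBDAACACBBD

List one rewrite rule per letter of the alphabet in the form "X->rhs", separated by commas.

A->CCB, B->AC, C->DA, D->BBD

  step 0 ⇒ step 1: DAD ⇒ BBD·CCB·BBD
    A ↦ CCB
    D ↦ BBD
    B ↦ AC  (constrained at step 1)
    C ↦ DA  (constrained at step 1)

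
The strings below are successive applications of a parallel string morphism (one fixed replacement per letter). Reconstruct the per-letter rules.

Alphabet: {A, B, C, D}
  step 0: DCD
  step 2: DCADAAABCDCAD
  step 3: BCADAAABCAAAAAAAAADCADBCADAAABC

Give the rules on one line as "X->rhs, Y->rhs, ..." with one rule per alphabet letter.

  step 2 ⇒ step 3: DCADAAABCDCAD ⇒ BC·AD·AAA·BC·AAA·AAA·AAA·DC·AD·BC·AD·AAA·BC
    A ↦ AAA
    B ↦ DC
    C ↦ AD
    D ↦ BC

A->AAA, B->DC, C->AD, D->BC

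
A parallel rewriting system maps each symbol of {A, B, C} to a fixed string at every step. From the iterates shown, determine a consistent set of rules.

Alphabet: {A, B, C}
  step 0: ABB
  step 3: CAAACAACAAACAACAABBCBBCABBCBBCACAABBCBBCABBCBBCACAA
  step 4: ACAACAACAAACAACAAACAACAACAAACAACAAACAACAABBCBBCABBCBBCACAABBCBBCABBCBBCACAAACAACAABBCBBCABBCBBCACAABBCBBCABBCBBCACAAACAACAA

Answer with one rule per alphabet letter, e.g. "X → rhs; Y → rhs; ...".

  step 3 ⇒ step 4: CAAACAACAAACAACAABBCBBCABBCBBCACAABBCBBCABBCBBCACAA ⇒ A·CAA·CAA·CAA·A·CAA·CAA·A·CAA·CAA·CAA·A·CAA·CAA·A·CAA·CAA·BBC·BBC·A·BBC·BBC·A·CAA·BBC·BBC·A·BBC·BBC·A·CAA·A·CAA·CAA·BBC·BBC·A·BBC·BBC·A·CAA·BBC·BBC·A·BBC·BBC·A·CAA·A·CAA·CAA
    A ↦ CAA
    B ↦ BBC
    C ↦ A

A->CAA, B->BBC, C->A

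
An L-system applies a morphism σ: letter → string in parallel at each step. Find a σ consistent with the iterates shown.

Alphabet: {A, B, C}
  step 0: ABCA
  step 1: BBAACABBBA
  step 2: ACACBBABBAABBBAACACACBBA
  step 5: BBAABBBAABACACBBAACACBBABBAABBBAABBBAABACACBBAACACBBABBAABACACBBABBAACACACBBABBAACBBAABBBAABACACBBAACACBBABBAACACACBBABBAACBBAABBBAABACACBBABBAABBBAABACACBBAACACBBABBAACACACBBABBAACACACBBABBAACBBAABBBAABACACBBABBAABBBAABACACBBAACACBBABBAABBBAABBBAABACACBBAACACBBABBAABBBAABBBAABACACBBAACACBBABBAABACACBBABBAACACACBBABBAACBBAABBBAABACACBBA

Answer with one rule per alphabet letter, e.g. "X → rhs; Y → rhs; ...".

A->BBA, B->AC, C->AB

  step 1 ⇒ step 2: BBAACABBBA ⇒ AC·AC·BBA·BBA·AB·BBA·AC·AC·AC·BBA
    A ↦ BBA
    B ↦ AC
    C ↦ AB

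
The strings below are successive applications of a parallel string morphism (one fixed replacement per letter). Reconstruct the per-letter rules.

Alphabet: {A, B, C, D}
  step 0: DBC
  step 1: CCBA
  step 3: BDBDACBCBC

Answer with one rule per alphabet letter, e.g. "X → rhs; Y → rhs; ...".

  step 0 ⇒ step 1: DBC ⇒ C·CB·A
    B ↦ CB
    C ↦ A
    D ↦ C
    A ↦ BD  (constrained at step 1)

A->BD, B->CB, C->A, D->C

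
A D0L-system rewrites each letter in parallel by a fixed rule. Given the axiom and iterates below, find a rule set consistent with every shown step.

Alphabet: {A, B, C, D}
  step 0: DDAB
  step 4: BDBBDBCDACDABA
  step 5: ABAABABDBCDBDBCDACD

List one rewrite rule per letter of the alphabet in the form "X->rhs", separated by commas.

  step 4 ⇒ step 5: BDBBDBCDACDABA ⇒ A·B·A·A·B·A·BD·B·CD·BD·B·CD·A·CD
    A ↦ CD
    B ↦ A
    C ↦ BD
    D ↦ B

A->CD, B->A, C->BD, D->B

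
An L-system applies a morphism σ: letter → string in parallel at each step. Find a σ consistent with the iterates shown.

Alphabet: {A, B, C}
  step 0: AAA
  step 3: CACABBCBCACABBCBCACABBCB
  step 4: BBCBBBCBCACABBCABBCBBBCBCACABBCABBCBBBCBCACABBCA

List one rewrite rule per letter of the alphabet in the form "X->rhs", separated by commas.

A->CB, B->CA, C->BB

  step 3 ⇒ step 4: CACABBCBCACABBCBCACABBCB ⇒ BB·CB·BB·CB·CA·CA·BB·CA·BB·CB·BB·CB·CA·CA·BB·CA·BB·CB·BB·CB·CA·CA·BB·CA
    A ↦ CB
    B ↦ CA
    C ↦ BB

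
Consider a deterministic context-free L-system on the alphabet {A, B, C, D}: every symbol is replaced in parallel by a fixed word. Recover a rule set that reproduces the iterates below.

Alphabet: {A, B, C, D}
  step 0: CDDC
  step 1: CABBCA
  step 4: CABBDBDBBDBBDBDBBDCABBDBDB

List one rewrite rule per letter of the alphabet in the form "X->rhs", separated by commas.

A->B, B->BD, C->CA, D->B

  step 0 ⇒ step 1: CDDC ⇒ CA·B·B·CA
    C ↦ CA
    D ↦ B
    A ↦ B  (constrained at step 1)
    B ↦ BD  (constrained at step 1)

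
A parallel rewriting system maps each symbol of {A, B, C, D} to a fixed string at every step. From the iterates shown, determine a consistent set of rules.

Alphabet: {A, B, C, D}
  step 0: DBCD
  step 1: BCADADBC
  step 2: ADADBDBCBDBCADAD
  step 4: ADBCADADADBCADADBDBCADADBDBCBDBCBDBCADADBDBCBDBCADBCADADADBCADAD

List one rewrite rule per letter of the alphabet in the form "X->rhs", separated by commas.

  step 1 ⇒ step 2: BCADADBC ⇒ AD·AD·BD·BC·BD·BC·AD·AD
    A ↦ BD
    B ↦ AD
    C ↦ AD
    D ↦ BC

A->BD, B->AD, C->AD, D->BC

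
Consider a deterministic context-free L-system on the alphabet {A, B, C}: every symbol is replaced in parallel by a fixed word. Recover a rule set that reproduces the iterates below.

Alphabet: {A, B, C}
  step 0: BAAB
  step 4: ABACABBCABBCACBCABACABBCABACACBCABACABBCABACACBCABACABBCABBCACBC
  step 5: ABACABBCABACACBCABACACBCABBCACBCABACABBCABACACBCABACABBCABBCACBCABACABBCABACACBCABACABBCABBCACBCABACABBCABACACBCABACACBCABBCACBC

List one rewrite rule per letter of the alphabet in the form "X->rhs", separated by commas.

A->AB, B->AC, C->BC

  step 4 ⇒ step 5: ABACABBCABBCACBCABACABBCABACACBCABACABBCABACACBCABACABBCABBCACBC ⇒ AB·AC·AB·BC·AB·AC·AC·BC·AB·AC·AC·BC·AB·BC·AC·BC·AB·AC·AB·BC·AB·AC·AC·BC·AB·AC·AB·BC·AB·BC·AC·BC·AB·AC·AB·BC·AB·AC·AC·BC·AB·AC·AB·BC·AB·BC·AC·BC·AB·AC·AB·BC·AB·AC·AC·BC·AB·AC·AC·BC·AB·BC·AC·BC
    A ↦ AB
    B ↦ AC
    C ↦ BC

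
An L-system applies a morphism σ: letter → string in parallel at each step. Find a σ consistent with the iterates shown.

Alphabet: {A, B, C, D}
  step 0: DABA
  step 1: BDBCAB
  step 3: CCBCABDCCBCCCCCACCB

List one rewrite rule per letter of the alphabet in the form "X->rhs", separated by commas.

A->B, B->CA, C->CC, D->BD

  step 0 ⇒ step 1: DABA ⇒ BD·B·CA·B
    A ↦ B
    B ↦ CA
    D ↦ BD
    C ↦ CC  (constrained at step 1)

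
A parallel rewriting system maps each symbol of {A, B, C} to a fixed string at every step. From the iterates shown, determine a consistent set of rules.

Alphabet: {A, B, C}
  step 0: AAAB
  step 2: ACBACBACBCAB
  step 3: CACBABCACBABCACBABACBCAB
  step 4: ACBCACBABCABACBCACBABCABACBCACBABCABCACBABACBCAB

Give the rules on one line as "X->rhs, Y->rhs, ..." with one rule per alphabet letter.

  step 3 ⇒ step 4: CACBABCACBABCACBABACBCAB ⇒ ACB·C·ACB·AB·C·AB·ACB·C·ACB·AB·C·AB·ACB·C·ACB·AB·C·AB·C·ACB·AB·ACB·C·AB
    A ↦ C
    B ↦ AB
    C ↦ ACB

A->C, B->AB, C->ACB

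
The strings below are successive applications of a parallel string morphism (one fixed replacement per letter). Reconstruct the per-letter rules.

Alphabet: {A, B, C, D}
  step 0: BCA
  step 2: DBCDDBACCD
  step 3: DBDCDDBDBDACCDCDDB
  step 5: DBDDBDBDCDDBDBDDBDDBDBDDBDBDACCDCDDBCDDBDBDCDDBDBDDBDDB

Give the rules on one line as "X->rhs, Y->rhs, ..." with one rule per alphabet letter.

  step 2 ⇒ step 3: DBCDDBACCD ⇒ DB·D·CD·DB·DB·D·AC·CD·CD·DB
    A ↦ AC
    B ↦ D
    C ↦ CD
    D ↦ DB

A->AC, B->D, C->CD, D->DB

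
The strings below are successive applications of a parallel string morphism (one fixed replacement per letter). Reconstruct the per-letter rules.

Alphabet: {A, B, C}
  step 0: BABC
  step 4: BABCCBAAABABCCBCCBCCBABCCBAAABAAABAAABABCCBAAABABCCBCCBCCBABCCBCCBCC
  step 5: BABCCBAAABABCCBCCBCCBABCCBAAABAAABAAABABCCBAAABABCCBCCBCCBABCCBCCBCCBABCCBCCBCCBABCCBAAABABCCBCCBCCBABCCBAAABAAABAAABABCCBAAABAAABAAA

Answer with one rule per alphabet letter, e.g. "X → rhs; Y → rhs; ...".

  step 4 ⇒ step 5: BABCCBAAABABCCBCCBCCBABCCBAAABAAABAAABABCCBAAABABCCBCCBCCBABCCBCCBCC ⇒ BA·BCC·BA·A·A·BA·BCC·BCC·BCC·BA·BCC·BA·A·A·BA·A·A·BA·A·A·BA·BCC·BA·A·A·BA·BCC·BCC·BCC·BA·BCC·BCC·BCC·BA·BCC·BCC·BCC·BA·BCC·BA·A·A·BA·BCC·BCC·BCC·BA·BCC·BA·A·A·BA·A·A·BA·A·A·BA·BCC·BA·A·A·BA·A·A·BA·A·A
    A ↦ BCC
    B ↦ BA
    C ↦ A

A->BCC, B->BA, C->A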